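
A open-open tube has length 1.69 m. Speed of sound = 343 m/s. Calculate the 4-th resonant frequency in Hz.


Given values:
  Tube type: open-open, L = 1.69 m, c = 343 m/s, n = 4
Formula: f_n = n * c / (2 * L)
Compute 2 * L = 2 * 1.69 = 3.38
f = 4 * 343 / 3.38
f = 405.92

405.92 Hz


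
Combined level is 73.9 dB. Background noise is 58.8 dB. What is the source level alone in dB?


Given values:
  L_total = 73.9 dB, L_bg = 58.8 dB
Formula: L_source = 10 * log10(10^(L_total/10) - 10^(L_bg/10))
Convert to linear:
  10^(73.9/10) = 24547089.1569
  10^(58.8/10) = 758577.575
Difference: 24547089.1569 - 758577.575 = 23788511.5819
L_source = 10 * log10(23788511.5819) = 73.76

73.76 dB


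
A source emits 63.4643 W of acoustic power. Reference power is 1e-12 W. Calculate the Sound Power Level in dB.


Given values:
  W = 63.4643 W
  W_ref = 1e-12 W
Formula: SWL = 10 * log10(W / W_ref)
Compute ratio: W / W_ref = 63464300000000
Compute log10: log10(63464300000000) = 13.802529
Multiply: SWL = 10 * 13.802529 = 138.03

138.03 dB


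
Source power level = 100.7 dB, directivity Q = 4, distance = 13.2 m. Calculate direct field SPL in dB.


Given values:
  Lw = 100.7 dB, Q = 4, r = 13.2 m
Formula: SPL = Lw + 10 * log10(Q / (4 * pi * r^2))
Compute 4 * pi * r^2 = 4 * pi * 13.2^2 = 2189.5644
Compute Q / denom = 4 / 2189.5644 = 0.00182685
Compute 10 * log10(0.00182685) = -27.383
SPL = 100.7 + (-27.383) = 73.32

73.32 dB


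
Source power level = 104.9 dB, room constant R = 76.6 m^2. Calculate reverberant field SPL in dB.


Given values:
  Lw = 104.9 dB, R = 76.6 m^2
Formula: SPL = Lw + 10 * log10(4 / R)
Compute 4 / R = 4 / 76.6 = 0.052219
Compute 10 * log10(0.052219) = -12.8217
SPL = 104.9 + (-12.8217) = 92.08

92.08 dB


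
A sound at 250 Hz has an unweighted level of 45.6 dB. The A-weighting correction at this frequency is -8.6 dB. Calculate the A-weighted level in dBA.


Given values:
  SPL = 45.6 dB
  A-weighting at 250 Hz = -8.6 dB
Formula: L_A = SPL + A_weight
L_A = 45.6 + (-8.6)
L_A = 37.0

37.0 dBA


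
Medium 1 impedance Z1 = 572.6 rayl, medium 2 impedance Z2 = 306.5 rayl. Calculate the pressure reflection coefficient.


Given values:
  Z1 = 572.6 rayl, Z2 = 306.5 rayl
Formula: R = (Z2 - Z1) / (Z2 + Z1)
Numerator: Z2 - Z1 = 306.5 - 572.6 = -266.1
Denominator: Z2 + Z1 = 306.5 + 572.6 = 879.1
R = -266.1 / 879.1 = -0.3027

-0.3027


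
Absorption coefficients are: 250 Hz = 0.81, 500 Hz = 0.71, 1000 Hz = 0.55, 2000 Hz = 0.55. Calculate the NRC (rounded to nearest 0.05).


Given values:
  a_250 = 0.81, a_500 = 0.71
  a_1000 = 0.55, a_2000 = 0.55
Formula: NRC = (a250 + a500 + a1000 + a2000) / 4
Sum = 0.81 + 0.71 + 0.55 + 0.55 = 2.62
NRC = 2.62 / 4 = 0.655
Rounded to nearest 0.05: 0.65

0.65


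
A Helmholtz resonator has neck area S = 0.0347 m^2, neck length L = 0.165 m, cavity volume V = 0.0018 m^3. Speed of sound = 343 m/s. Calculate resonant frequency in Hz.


Given values:
  S = 0.0347 m^2, L = 0.165 m, V = 0.0018 m^3, c = 343 m/s
Formula: f = (c / (2*pi)) * sqrt(S / (V * L))
Compute V * L = 0.0018 * 0.165 = 0.000297
Compute S / (V * L) = 0.0347 / 0.000297 = 116.835
Compute sqrt(116.835) = 10.809024
Compute c / (2*pi) = 343 / 6.283185 = 54.590148
f = 54.590148 * 10.809024 = 590.07

590.07 Hz


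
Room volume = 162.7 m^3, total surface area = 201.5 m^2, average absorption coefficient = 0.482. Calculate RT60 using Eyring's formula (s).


Given values:
  V = 162.7 m^3, S = 201.5 m^2, alpha = 0.482
Formula: RT60 = 0.161 * V / (-S * ln(1 - alpha))
Compute ln(1 - 0.482) = ln(0.518) = -0.65778
Denominator: -201.5 * -0.65778 = 132.5427
Numerator: 0.161 * 162.7 = 26.1947
RT60 = 26.1947 / 132.5427 = 0.198

0.198 s


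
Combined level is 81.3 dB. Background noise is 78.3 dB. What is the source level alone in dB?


Given values:
  L_total = 81.3 dB, L_bg = 78.3 dB
Formula: L_source = 10 * log10(10^(L_total/10) - 10^(L_bg/10))
Convert to linear:
  10^(81.3/10) = 134896288.2592
  10^(78.3/10) = 67608297.5392
Difference: 134896288.2592 - 67608297.5392 = 67287990.72
L_source = 10 * log10(67287990.72) = 78.28

78.28 dB


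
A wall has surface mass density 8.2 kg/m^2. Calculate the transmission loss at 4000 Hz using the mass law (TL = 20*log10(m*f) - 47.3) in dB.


Given values:
  m = 8.2 kg/m^2, f = 4000 Hz
Formula: TL = 20 * log10(m * f) - 47.3
Compute m * f = 8.2 * 4000 = 32800.0
Compute log10(32800.0) = 4.515874
Compute 20 * 4.515874 = 90.3175
TL = 90.3175 - 47.3 = 43.02

43.02 dB


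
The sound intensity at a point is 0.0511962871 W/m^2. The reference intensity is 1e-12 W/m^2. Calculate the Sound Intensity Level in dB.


Given values:
  I = 0.0511962871 W/m^2
  I_ref = 1e-12 W/m^2
Formula: SIL = 10 * log10(I / I_ref)
Compute ratio: I / I_ref = 51196287100
Compute log10: log10(51196287100) = 10.709238
Multiply: SIL = 10 * 10.709238 = 107.09

107.09 dB


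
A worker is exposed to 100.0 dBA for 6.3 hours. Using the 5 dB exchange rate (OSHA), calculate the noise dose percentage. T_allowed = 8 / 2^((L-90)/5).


Given values:
  L = 100.0 dBA, T = 6.3 hours
Formula: T_allowed = 8 / 2^((L - 90) / 5)
Compute exponent: (100.0 - 90) / 5 = 2.0
Compute 2^(2.0) = 4.0
T_allowed = 8 / 4.0 = 2.0 hours
Dose = (T / T_allowed) * 100
Dose = (6.3 / 2.0) * 100 = 315.0

315.0 %


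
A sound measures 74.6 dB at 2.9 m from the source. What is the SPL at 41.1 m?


Given values:
  SPL1 = 74.6 dB, r1 = 2.9 m, r2 = 41.1 m
Formula: SPL2 = SPL1 - 20 * log10(r2 / r1)
Compute ratio: r2 / r1 = 41.1 / 2.9 = 14.1724
Compute log10: log10(14.1724) = 1.151443
Compute drop: 20 * 1.151443 = 23.0289
SPL2 = 74.6 - 23.0289 = 51.57

51.57 dB


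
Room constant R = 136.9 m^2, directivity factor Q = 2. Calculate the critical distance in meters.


Given values:
  R = 136.9 m^2, Q = 2
Formula: d_c = 0.141 * sqrt(Q * R)
Compute Q * R = 2 * 136.9 = 273.8
Compute sqrt(273.8) = 16.5469
d_c = 0.141 * 16.5469 = 2.333

2.333 m


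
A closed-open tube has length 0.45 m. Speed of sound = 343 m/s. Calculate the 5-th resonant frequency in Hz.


Given values:
  Tube type: closed-open, L = 0.45 m, c = 343 m/s, n = 5
Formula: f_n = (2n - 1) * c / (4 * L)
Compute 2n - 1 = 2*5 - 1 = 9
Compute 4 * L = 4 * 0.45 = 1.8
f = 9 * 343 / 1.8
f = 1715.0

1715.0 Hz


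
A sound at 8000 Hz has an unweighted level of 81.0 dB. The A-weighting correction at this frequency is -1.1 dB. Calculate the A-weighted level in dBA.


Given values:
  SPL = 81.0 dB
  A-weighting at 8000 Hz = -1.1 dB
Formula: L_A = SPL + A_weight
L_A = 81.0 + (-1.1)
L_A = 79.9

79.9 dBA


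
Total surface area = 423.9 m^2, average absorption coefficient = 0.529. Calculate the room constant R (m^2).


Given values:
  S = 423.9 m^2, alpha = 0.529
Formula: R = S * alpha / (1 - alpha)
Numerator: 423.9 * 0.529 = 224.2431
Denominator: 1 - 0.529 = 0.471
R = 224.2431 / 0.471 = 476.1

476.1 m^2


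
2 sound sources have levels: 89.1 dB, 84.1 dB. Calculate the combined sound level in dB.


Formula: L_total = 10 * log10( sum(10^(Li/10)) )
  Source 1: 10^(89.1/10) = 812830516.1641
  Source 2: 10^(84.1/10) = 257039578.2769
Sum of linear values = 1069870094.441
L_total = 10 * log10(1069870094.441) = 90.29

90.29 dB


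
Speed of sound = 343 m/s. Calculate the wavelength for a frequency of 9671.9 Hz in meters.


Given values:
  c = 343 m/s, f = 9671.9 Hz
Formula: lambda = c / f
lambda = 343 / 9671.9
lambda = 0.0355

0.0355 m


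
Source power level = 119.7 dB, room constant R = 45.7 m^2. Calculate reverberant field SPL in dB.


Given values:
  Lw = 119.7 dB, R = 45.7 m^2
Formula: SPL = Lw + 10 * log10(4 / R)
Compute 4 / R = 4 / 45.7 = 0.087527
Compute 10 * log10(0.087527) = -10.5786
SPL = 119.7 + (-10.5786) = 109.12

109.12 dB


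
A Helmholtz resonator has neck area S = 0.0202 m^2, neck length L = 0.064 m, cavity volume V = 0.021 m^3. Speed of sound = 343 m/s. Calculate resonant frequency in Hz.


Given values:
  S = 0.0202 m^2, L = 0.064 m, V = 0.021 m^3, c = 343 m/s
Formula: f = (c / (2*pi)) * sqrt(S / (V * L))
Compute V * L = 0.021 * 0.064 = 0.001344
Compute S / (V * L) = 0.0202 / 0.001344 = 15.0298
Compute sqrt(15.0298) = 3.876829
Compute c / (2*pi) = 343 / 6.283185 = 54.590148
f = 54.590148 * 3.876829 = 211.64

211.64 Hz


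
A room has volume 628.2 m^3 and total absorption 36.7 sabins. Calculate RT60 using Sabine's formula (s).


Given values:
  V = 628.2 m^3
  A = 36.7 sabins
Formula: RT60 = 0.161 * V / A
Numerator: 0.161 * 628.2 = 101.1402
RT60 = 101.1402 / 36.7 = 2.756

2.756 s


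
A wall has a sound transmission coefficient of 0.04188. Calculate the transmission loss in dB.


Given values:
  tau = 0.04188
Formula: TL = 10 * log10(1 / tau)
Compute 1 / tau = 1 / 0.04188 = 23.8777
Compute log10(23.8777) = 1.377992
TL = 10 * 1.377992 = 13.78

13.78 dB


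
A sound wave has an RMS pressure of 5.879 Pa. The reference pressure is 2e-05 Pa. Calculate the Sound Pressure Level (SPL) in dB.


Given values:
  p = 5.879 Pa
  p_ref = 2e-05 Pa
Formula: SPL = 20 * log10(p / p_ref)
Compute ratio: p / p_ref = 5.879 / 2e-05 = 293950
Compute log10: log10(293950) = 5.468273
Multiply: SPL = 20 * 5.468273 = 109.37

109.37 dB


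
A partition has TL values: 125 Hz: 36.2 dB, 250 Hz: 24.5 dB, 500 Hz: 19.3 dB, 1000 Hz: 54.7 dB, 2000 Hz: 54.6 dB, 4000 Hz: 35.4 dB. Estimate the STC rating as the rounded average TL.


Given TL values at each frequency:
  125 Hz: 36.2 dB
  250 Hz: 24.5 dB
  500 Hz: 19.3 dB
  1000 Hz: 54.7 dB
  2000 Hz: 54.6 dB
  4000 Hz: 35.4 dB
Formula: STC ~ round(average of TL values)
Sum = 36.2 + 24.5 + 19.3 + 54.7 + 54.6 + 35.4 = 224.7
Average = 224.7 / 6 = 37.45
Rounded: 37

37


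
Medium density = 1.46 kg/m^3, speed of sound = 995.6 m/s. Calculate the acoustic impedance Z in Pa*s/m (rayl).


Given values:
  rho = 1.46 kg/m^3
  c = 995.6 m/s
Formula: Z = rho * c
Z = 1.46 * 995.6
Z = 1453.58

1453.58 rayl


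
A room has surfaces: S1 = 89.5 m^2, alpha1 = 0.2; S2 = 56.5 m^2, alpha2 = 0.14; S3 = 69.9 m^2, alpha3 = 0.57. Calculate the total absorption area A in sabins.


Given surfaces:
  Surface 1: 89.5 * 0.2 = 17.9
  Surface 2: 56.5 * 0.14 = 7.91
  Surface 3: 69.9 * 0.57 = 39.843
Formula: A = sum(Si * alpha_i)
A = 17.9 + 7.91 + 39.843
A = 65.65

65.65 sabins


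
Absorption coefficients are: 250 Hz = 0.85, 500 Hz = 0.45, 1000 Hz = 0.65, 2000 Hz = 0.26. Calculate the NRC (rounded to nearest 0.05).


Given values:
  a_250 = 0.85, a_500 = 0.45
  a_1000 = 0.65, a_2000 = 0.26
Formula: NRC = (a250 + a500 + a1000 + a2000) / 4
Sum = 0.85 + 0.45 + 0.65 + 0.26 = 2.21
NRC = 2.21 / 4 = 0.5525
Rounded to nearest 0.05: 0.55

0.55


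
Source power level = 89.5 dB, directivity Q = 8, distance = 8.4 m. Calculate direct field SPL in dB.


Given values:
  Lw = 89.5 dB, Q = 8, r = 8.4 m
Formula: SPL = Lw + 10 * log10(Q / (4 * pi * r^2))
Compute 4 * pi * r^2 = 4 * pi * 8.4^2 = 886.6831
Compute Q / denom = 8 / 886.6831 = 0.00902239
Compute 10 * log10(0.00902239) = -20.4468
SPL = 89.5 + (-20.4468) = 69.05

69.05 dB


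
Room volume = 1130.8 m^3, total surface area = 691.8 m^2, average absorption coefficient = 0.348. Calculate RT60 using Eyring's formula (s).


Given values:
  V = 1130.8 m^3, S = 691.8 m^2, alpha = 0.348
Formula: RT60 = 0.161 * V / (-S * ln(1 - alpha))
Compute ln(1 - 0.348) = ln(0.652) = -0.427711
Denominator: -691.8 * -0.427711 = 295.8905
Numerator: 0.161 * 1130.8 = 182.0588
RT60 = 182.0588 / 295.8905 = 0.615

0.615 s


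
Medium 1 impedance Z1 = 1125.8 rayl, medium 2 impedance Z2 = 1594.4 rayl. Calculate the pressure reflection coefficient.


Given values:
  Z1 = 1125.8 rayl, Z2 = 1594.4 rayl
Formula: R = (Z2 - Z1) / (Z2 + Z1)
Numerator: Z2 - Z1 = 1594.4 - 1125.8 = 468.6
Denominator: Z2 + Z1 = 1594.4 + 1125.8 = 2720.2
R = 468.6 / 2720.2 = 0.1723

0.1723


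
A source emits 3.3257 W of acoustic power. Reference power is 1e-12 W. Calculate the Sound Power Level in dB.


Given values:
  W = 3.3257 W
  W_ref = 1e-12 W
Formula: SWL = 10 * log10(W / W_ref)
Compute ratio: W / W_ref = 3325700000000
Compute log10: log10(3325700000000) = 12.521883
Multiply: SWL = 10 * 12.521883 = 125.22

125.22 dB


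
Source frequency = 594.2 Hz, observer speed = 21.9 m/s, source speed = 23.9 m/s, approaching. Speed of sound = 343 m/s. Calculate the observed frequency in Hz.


Given values:
  f_s = 594.2 Hz, v_o = 21.9 m/s, v_s = 23.9 m/s
  Direction: approaching
Formula: f_o = f_s * (c + v_o) / (c - v_s)
Numerator: c + v_o = 343 + 21.9 = 364.9
Denominator: c - v_s = 343 - 23.9 = 319.1
f_o = 594.2 * 364.9 / 319.1 = 679.48

679.48 Hz


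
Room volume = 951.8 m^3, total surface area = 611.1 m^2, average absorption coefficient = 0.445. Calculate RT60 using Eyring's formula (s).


Given values:
  V = 951.8 m^3, S = 611.1 m^2, alpha = 0.445
Formula: RT60 = 0.161 * V / (-S * ln(1 - alpha))
Compute ln(1 - 0.445) = ln(0.555) = -0.588787
Denominator: -611.1 * -0.588787 = 359.8077
Numerator: 0.161 * 951.8 = 153.2398
RT60 = 153.2398 / 359.8077 = 0.426

0.426 s


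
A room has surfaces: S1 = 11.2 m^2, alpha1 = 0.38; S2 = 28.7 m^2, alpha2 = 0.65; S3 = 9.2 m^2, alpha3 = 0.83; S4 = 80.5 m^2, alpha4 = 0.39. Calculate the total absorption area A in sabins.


Given surfaces:
  Surface 1: 11.2 * 0.38 = 4.256
  Surface 2: 28.7 * 0.65 = 18.655
  Surface 3: 9.2 * 0.83 = 7.636
  Surface 4: 80.5 * 0.39 = 31.395
Formula: A = sum(Si * alpha_i)
A = 4.256 + 18.655 + 7.636 + 31.395
A = 61.94

61.94 sabins


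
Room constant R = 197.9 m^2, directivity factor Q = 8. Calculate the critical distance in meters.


Given values:
  R = 197.9 m^2, Q = 8
Formula: d_c = 0.141 * sqrt(Q * R)
Compute Q * R = 8 * 197.9 = 1583.2
Compute sqrt(1583.2) = 39.7894
d_c = 0.141 * 39.7894 = 5.61

5.61 m


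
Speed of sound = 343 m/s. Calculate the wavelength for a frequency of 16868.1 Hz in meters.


Given values:
  c = 343 m/s, f = 16868.1 Hz
Formula: lambda = c / f
lambda = 343 / 16868.1
lambda = 0.0203

0.0203 m


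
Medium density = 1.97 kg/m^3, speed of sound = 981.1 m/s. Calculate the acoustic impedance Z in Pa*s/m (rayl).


Given values:
  rho = 1.97 kg/m^3
  c = 981.1 m/s
Formula: Z = rho * c
Z = 1.97 * 981.1
Z = 1932.77

1932.77 rayl


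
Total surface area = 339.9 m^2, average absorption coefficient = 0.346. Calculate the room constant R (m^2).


Given values:
  S = 339.9 m^2, alpha = 0.346
Formula: R = S * alpha / (1 - alpha)
Numerator: 339.9 * 0.346 = 117.6054
Denominator: 1 - 0.346 = 0.654
R = 117.6054 / 0.654 = 179.82

179.82 m^2


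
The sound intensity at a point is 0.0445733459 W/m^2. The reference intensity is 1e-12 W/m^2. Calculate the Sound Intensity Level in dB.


Given values:
  I = 0.0445733459 W/m^2
  I_ref = 1e-12 W/m^2
Formula: SIL = 10 * log10(I / I_ref)
Compute ratio: I / I_ref = 44573345900
Compute log10: log10(44573345900) = 10.649075
Multiply: SIL = 10 * 10.649075 = 106.49

106.49 dB


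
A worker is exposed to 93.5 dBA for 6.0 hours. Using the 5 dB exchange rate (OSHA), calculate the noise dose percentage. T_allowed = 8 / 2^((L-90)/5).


Given values:
  L = 93.5 dBA, T = 6.0 hours
Formula: T_allowed = 8 / 2^((L - 90) / 5)
Compute exponent: (93.5 - 90) / 5 = 0.7
Compute 2^(0.7) = 1.624505
T_allowed = 8 / 1.624505 = 4.924577 hours
Dose = (T / T_allowed) * 100
Dose = (6.0 / 4.924577) * 100 = 121.84

121.84 %


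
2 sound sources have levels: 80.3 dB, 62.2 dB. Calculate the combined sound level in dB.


Formula: L_total = 10 * log10( sum(10^(Li/10)) )
  Source 1: 10^(80.3/10) = 107151930.5238
  Source 2: 10^(62.2/10) = 1659586.9074
Sum of linear values = 108811517.4312
L_total = 10 * log10(108811517.4312) = 80.37

80.37 dB


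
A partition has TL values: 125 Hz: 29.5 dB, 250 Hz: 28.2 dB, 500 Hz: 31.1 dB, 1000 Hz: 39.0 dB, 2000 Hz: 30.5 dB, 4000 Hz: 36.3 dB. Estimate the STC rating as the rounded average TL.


Given TL values at each frequency:
  125 Hz: 29.5 dB
  250 Hz: 28.2 dB
  500 Hz: 31.1 dB
  1000 Hz: 39.0 dB
  2000 Hz: 30.5 dB
  4000 Hz: 36.3 dB
Formula: STC ~ round(average of TL values)
Sum = 29.5 + 28.2 + 31.1 + 39.0 + 30.5 + 36.3 = 194.6
Average = 194.6 / 6 = 32.43
Rounded: 32

32


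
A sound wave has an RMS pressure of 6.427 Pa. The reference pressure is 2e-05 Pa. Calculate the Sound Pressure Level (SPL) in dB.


Given values:
  p = 6.427 Pa
  p_ref = 2e-05 Pa
Formula: SPL = 20 * log10(p / p_ref)
Compute ratio: p / p_ref = 6.427 / 2e-05 = 321350
Compute log10: log10(321350) = 5.506978
Multiply: SPL = 20 * 5.506978 = 110.14

110.14 dB


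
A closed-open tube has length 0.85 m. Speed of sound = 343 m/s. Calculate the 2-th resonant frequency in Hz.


Given values:
  Tube type: closed-open, L = 0.85 m, c = 343 m/s, n = 2
Formula: f_n = (2n - 1) * c / (4 * L)
Compute 2n - 1 = 2*2 - 1 = 3
Compute 4 * L = 4 * 0.85 = 3.4
f = 3 * 343 / 3.4
f = 302.65

302.65 Hz


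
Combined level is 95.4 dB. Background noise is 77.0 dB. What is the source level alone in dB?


Given values:
  L_total = 95.4 dB, L_bg = 77.0 dB
Formula: L_source = 10 * log10(10^(L_total/10) - 10^(L_bg/10))
Convert to linear:
  10^(95.4/10) = 3467368504.5253
  10^(77.0/10) = 50118723.3627
Difference: 3467368504.5253 - 50118723.3627 = 3417249781.1626
L_source = 10 * log10(3417249781.1626) = 95.34

95.34 dB


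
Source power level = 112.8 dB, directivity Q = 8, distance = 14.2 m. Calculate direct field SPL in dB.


Given values:
  Lw = 112.8 dB, Q = 8, r = 14.2 m
Formula: SPL = Lw + 10 * log10(Q / (4 * pi * r^2))
Compute 4 * pi * r^2 = 4 * pi * 14.2^2 = 2533.883
Compute Q / denom = 8 / 2533.883 = 0.00315721
Compute 10 * log10(0.00315721) = -25.007
SPL = 112.8 + (-25.007) = 87.79

87.79 dB


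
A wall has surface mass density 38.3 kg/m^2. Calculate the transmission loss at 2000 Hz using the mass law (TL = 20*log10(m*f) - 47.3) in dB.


Given values:
  m = 38.3 kg/m^2, f = 2000 Hz
Formula: TL = 20 * log10(m * f) - 47.3
Compute m * f = 38.3 * 2000 = 76600.0
Compute log10(76600.0) = 4.884229
Compute 20 * 4.884229 = 97.6846
TL = 97.6846 - 47.3 = 50.38

50.38 dB


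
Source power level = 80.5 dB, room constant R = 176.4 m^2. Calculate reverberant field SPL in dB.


Given values:
  Lw = 80.5 dB, R = 176.4 m^2
Formula: SPL = Lw + 10 * log10(4 / R)
Compute 4 / R = 4 / 176.4 = 0.022676
Compute 10 * log10(0.022676) = -16.4443
SPL = 80.5 + (-16.4443) = 64.06

64.06 dB


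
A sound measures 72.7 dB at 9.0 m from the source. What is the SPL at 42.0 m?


Given values:
  SPL1 = 72.7 dB, r1 = 9.0 m, r2 = 42.0 m
Formula: SPL2 = SPL1 - 20 * log10(r2 / r1)
Compute ratio: r2 / r1 = 42.0 / 9.0 = 4.6667
Compute log10: log10(4.6667) = 0.66901
Compute drop: 20 * 0.66901 = 13.3802
SPL2 = 72.7 - 13.3802 = 59.32

59.32 dB


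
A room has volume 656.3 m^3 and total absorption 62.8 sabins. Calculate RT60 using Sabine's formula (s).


Given values:
  V = 656.3 m^3
  A = 62.8 sabins
Formula: RT60 = 0.161 * V / A
Numerator: 0.161 * 656.3 = 105.6643
RT60 = 105.6643 / 62.8 = 1.683

1.683 s


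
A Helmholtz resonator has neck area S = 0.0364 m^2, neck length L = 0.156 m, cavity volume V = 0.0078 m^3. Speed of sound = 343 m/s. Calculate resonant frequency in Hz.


Given values:
  S = 0.0364 m^2, L = 0.156 m, V = 0.0078 m^3, c = 343 m/s
Formula: f = (c / (2*pi)) * sqrt(S / (V * L))
Compute V * L = 0.0078 * 0.156 = 0.0012168
Compute S / (V * L) = 0.0364 / 0.0012168 = 29.9145
Compute sqrt(29.9145) = 5.469415
Compute c / (2*pi) = 343 / 6.283185 = 54.590148
f = 54.590148 * 5.469415 = 298.58

298.58 Hz


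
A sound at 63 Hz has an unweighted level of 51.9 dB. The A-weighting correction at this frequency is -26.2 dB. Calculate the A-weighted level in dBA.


Given values:
  SPL = 51.9 dB
  A-weighting at 63 Hz = -26.2 dB
Formula: L_A = SPL + A_weight
L_A = 51.9 + (-26.2)
L_A = 25.7

25.7 dBA


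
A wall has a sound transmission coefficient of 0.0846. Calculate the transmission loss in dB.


Given values:
  tau = 0.0846
Formula: TL = 10 * log10(1 / tau)
Compute 1 / tau = 1 / 0.0846 = 11.8203
Compute log10(11.8203) = 1.072628
TL = 10 * 1.072628 = 10.73

10.73 dB


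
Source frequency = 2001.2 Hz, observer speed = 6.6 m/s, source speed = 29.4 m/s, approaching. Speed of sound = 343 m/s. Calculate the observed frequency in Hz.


Given values:
  f_s = 2001.2 Hz, v_o = 6.6 m/s, v_s = 29.4 m/s
  Direction: approaching
Formula: f_o = f_s * (c + v_o) / (c - v_s)
Numerator: c + v_o = 343 + 6.6 = 349.6
Denominator: c - v_s = 343 - 29.4 = 313.6
f_o = 2001.2 * 349.6 / 313.6 = 2230.93

2230.93 Hz


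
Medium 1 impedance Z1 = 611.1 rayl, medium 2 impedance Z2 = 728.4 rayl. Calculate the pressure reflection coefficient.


Given values:
  Z1 = 611.1 rayl, Z2 = 728.4 rayl
Formula: R = (Z2 - Z1) / (Z2 + Z1)
Numerator: Z2 - Z1 = 728.4 - 611.1 = 117.3
Denominator: Z2 + Z1 = 728.4 + 611.1 = 1339.5
R = 117.3 / 1339.5 = 0.0876

0.0876


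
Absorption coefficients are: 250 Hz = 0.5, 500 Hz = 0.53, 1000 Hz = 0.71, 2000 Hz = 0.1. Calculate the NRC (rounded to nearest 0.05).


Given values:
  a_250 = 0.5, a_500 = 0.53
  a_1000 = 0.71, a_2000 = 0.1
Formula: NRC = (a250 + a500 + a1000 + a2000) / 4
Sum = 0.5 + 0.53 + 0.71 + 0.1 = 1.84
NRC = 1.84 / 4 = 0.46
Rounded to nearest 0.05: 0.45

0.45


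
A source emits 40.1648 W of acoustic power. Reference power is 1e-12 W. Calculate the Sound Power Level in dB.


Given values:
  W = 40.1648 W
  W_ref = 1e-12 W
Formula: SWL = 10 * log10(W / W_ref)
Compute ratio: W / W_ref = 40164800000000
Compute log10: log10(40164800000000) = 13.603846
Multiply: SWL = 10 * 13.603846 = 136.04

136.04 dB


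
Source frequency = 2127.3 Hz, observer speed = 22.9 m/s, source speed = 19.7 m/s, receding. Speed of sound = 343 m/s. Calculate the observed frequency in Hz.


Given values:
  f_s = 2127.3 Hz, v_o = 22.9 m/s, v_s = 19.7 m/s
  Direction: receding
Formula: f_o = f_s * (c - v_o) / (c + v_s)
Numerator: c - v_o = 343 - 22.9 = 320.1
Denominator: c + v_s = 343 + 19.7 = 362.7
f_o = 2127.3 * 320.1 / 362.7 = 1877.44

1877.44 Hz


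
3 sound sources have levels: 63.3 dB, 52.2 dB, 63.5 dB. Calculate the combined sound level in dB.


Formula: L_total = 10 * log10( sum(10^(Li/10)) )
  Source 1: 10^(63.3/10) = 2137962.0895
  Source 2: 10^(52.2/10) = 165958.6907
  Source 3: 10^(63.5/10) = 2238721.1386
Sum of linear values = 4542641.9188
L_total = 10 * log10(4542641.9188) = 66.57

66.57 dB


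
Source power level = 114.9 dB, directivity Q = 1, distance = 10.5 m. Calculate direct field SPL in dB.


Given values:
  Lw = 114.9 dB, Q = 1, r = 10.5 m
Formula: SPL = Lw + 10 * log10(Q / (4 * pi * r^2))
Compute 4 * pi * r^2 = 4 * pi * 10.5^2 = 1385.4424
Compute Q / denom = 1 / 1385.4424 = 0.00072179
Compute 10 * log10(0.00072179) = -31.4159
SPL = 114.9 + (-31.4159) = 83.48

83.48 dB


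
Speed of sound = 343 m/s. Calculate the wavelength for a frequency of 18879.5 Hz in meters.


Given values:
  c = 343 m/s, f = 18879.5 Hz
Formula: lambda = c / f
lambda = 343 / 18879.5
lambda = 0.0182

0.0182 m


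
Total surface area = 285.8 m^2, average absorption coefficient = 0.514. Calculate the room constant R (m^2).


Given values:
  S = 285.8 m^2, alpha = 0.514
Formula: R = S * alpha / (1 - alpha)
Numerator: 285.8 * 0.514 = 146.9012
Denominator: 1 - 0.514 = 0.486
R = 146.9012 / 0.486 = 302.27

302.27 m^2


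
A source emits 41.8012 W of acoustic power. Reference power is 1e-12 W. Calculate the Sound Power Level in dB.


Given values:
  W = 41.8012 W
  W_ref = 1e-12 W
Formula: SWL = 10 * log10(W / W_ref)
Compute ratio: W / W_ref = 41801200000000
Compute log10: log10(41801200000000) = 13.621189
Multiply: SWL = 10 * 13.621189 = 136.21

136.21 dB


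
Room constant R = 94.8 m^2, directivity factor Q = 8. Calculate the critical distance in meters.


Given values:
  R = 94.8 m^2, Q = 8
Formula: d_c = 0.141 * sqrt(Q * R)
Compute Q * R = 8 * 94.8 = 758.4
Compute sqrt(758.4) = 27.5391
d_c = 0.141 * 27.5391 = 3.883

3.883 m


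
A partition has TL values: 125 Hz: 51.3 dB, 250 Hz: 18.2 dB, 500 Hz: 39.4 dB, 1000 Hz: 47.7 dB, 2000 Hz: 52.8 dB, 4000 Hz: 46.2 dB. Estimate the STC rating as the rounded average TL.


Given TL values at each frequency:
  125 Hz: 51.3 dB
  250 Hz: 18.2 dB
  500 Hz: 39.4 dB
  1000 Hz: 47.7 dB
  2000 Hz: 52.8 dB
  4000 Hz: 46.2 dB
Formula: STC ~ round(average of TL values)
Sum = 51.3 + 18.2 + 39.4 + 47.7 + 52.8 + 46.2 = 255.6
Average = 255.6 / 6 = 42.6
Rounded: 43

43


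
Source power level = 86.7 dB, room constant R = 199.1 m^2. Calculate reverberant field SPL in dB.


Given values:
  Lw = 86.7 dB, R = 199.1 m^2
Formula: SPL = Lw + 10 * log10(4 / R)
Compute 4 / R = 4 / 199.1 = 0.02009
Compute 10 * log10(0.02009) = -16.9702
SPL = 86.7 + (-16.9702) = 69.73

69.73 dB


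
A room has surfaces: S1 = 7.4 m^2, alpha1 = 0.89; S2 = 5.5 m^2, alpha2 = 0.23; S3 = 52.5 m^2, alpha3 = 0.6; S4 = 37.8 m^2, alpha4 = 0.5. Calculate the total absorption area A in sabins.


Given surfaces:
  Surface 1: 7.4 * 0.89 = 6.586
  Surface 2: 5.5 * 0.23 = 1.265
  Surface 3: 52.5 * 0.6 = 31.5
  Surface 4: 37.8 * 0.5 = 18.9
Formula: A = sum(Si * alpha_i)
A = 6.586 + 1.265 + 31.5 + 18.9
A = 58.25

58.25 sabins


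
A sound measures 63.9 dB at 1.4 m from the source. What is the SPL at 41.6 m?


Given values:
  SPL1 = 63.9 dB, r1 = 1.4 m, r2 = 41.6 m
Formula: SPL2 = SPL1 - 20 * log10(r2 / r1)
Compute ratio: r2 / r1 = 41.6 / 1.4 = 29.7143
Compute log10: log10(29.7143) = 1.472966
Compute drop: 20 * 1.472966 = 29.4593
SPL2 = 63.9 - 29.4593 = 34.44

34.44 dB


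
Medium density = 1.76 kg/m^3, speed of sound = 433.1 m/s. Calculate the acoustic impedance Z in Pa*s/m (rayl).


Given values:
  rho = 1.76 kg/m^3
  c = 433.1 m/s
Formula: Z = rho * c
Z = 1.76 * 433.1
Z = 762.26

762.26 rayl


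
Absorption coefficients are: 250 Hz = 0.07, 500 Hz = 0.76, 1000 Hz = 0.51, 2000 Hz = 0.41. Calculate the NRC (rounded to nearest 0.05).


Given values:
  a_250 = 0.07, a_500 = 0.76
  a_1000 = 0.51, a_2000 = 0.41
Formula: NRC = (a250 + a500 + a1000 + a2000) / 4
Sum = 0.07 + 0.76 + 0.51 + 0.41 = 1.75
NRC = 1.75 / 4 = 0.4375
Rounded to nearest 0.05: 0.45

0.45


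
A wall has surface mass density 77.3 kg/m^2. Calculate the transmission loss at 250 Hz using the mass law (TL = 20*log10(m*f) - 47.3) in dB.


Given values:
  m = 77.3 kg/m^2, f = 250 Hz
Formula: TL = 20 * log10(m * f) - 47.3
Compute m * f = 77.3 * 250 = 19325.0
Compute log10(19325.0) = 4.28612
Compute 20 * 4.28612 = 85.7224
TL = 85.7224 - 47.3 = 38.42

38.42 dB


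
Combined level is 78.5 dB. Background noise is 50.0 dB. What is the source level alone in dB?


Given values:
  L_total = 78.5 dB, L_bg = 50.0 dB
Formula: L_source = 10 * log10(10^(L_total/10) - 10^(L_bg/10))
Convert to linear:
  10^(78.5/10) = 70794578.4384
  10^(50.0/10) = 100000.0
Difference: 70794578.4384 - 100000.0 = 70694578.4384
L_source = 10 * log10(70694578.4384) = 78.49

78.49 dB


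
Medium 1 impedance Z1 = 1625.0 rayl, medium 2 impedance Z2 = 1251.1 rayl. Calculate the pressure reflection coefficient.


Given values:
  Z1 = 1625.0 rayl, Z2 = 1251.1 rayl
Formula: R = (Z2 - Z1) / (Z2 + Z1)
Numerator: Z2 - Z1 = 1251.1 - 1625.0 = -373.9
Denominator: Z2 + Z1 = 1251.1 + 1625.0 = 2876.1
R = -373.9 / 2876.1 = -0.13

-0.13


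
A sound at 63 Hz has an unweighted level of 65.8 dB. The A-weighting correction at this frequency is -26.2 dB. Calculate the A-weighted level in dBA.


Given values:
  SPL = 65.8 dB
  A-weighting at 63 Hz = -26.2 dB
Formula: L_A = SPL + A_weight
L_A = 65.8 + (-26.2)
L_A = 39.6

39.6 dBA


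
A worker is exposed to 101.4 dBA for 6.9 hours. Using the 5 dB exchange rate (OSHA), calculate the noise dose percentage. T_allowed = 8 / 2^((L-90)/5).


Given values:
  L = 101.4 dBA, T = 6.9 hours
Formula: T_allowed = 8 / 2^((L - 90) / 5)
Compute exponent: (101.4 - 90) / 5 = 2.28
Compute 2^(2.28) = 4.85678
T_allowed = 8 / 4.85678 = 1.647182 hours
Dose = (T / T_allowed) * 100
Dose = (6.9 / 1.647182) * 100 = 418.9

418.9 %


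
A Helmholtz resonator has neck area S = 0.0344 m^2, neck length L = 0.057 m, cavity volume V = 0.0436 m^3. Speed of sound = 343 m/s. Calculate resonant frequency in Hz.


Given values:
  S = 0.0344 m^2, L = 0.057 m, V = 0.0436 m^3, c = 343 m/s
Formula: f = (c / (2*pi)) * sqrt(S / (V * L))
Compute V * L = 0.0436 * 0.057 = 0.0024852
Compute S / (V * L) = 0.0344 / 0.0024852 = 13.8419
Compute sqrt(13.8419) = 3.72047
Compute c / (2*pi) = 343 / 6.283185 = 54.590148
f = 54.590148 * 3.72047 = 203.1

203.1 Hz


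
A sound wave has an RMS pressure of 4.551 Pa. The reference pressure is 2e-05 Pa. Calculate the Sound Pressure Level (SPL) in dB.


Given values:
  p = 4.551 Pa
  p_ref = 2e-05 Pa
Formula: SPL = 20 * log10(p / p_ref)
Compute ratio: p / p_ref = 4.551 / 2e-05 = 227550
Compute log10: log10(227550) = 5.357077
Multiply: SPL = 20 * 5.357077 = 107.14

107.14 dB


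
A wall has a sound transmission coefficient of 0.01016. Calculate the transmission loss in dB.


Given values:
  tau = 0.01016
Formula: TL = 10 * log10(1 / tau)
Compute 1 / tau = 1 / 0.01016 = 98.4252
Compute log10(98.4252) = 1.993106
TL = 10 * 1.993106 = 19.93

19.93 dB


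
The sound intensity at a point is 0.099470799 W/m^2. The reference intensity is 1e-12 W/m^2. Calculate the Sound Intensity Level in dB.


Given values:
  I = 0.099470799 W/m^2
  I_ref = 1e-12 W/m^2
Formula: SIL = 10 * log10(I / I_ref)
Compute ratio: I / I_ref = 99470799000
Compute log10: log10(99470799000) = 10.997696
Multiply: SIL = 10 * 10.997696 = 109.98

109.98 dB


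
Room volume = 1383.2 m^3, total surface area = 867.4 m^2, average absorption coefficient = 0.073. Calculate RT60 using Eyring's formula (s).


Given values:
  V = 1383.2 m^3, S = 867.4 m^2, alpha = 0.073
Formula: RT60 = 0.161 * V / (-S * ln(1 - alpha))
Compute ln(1 - 0.073) = ln(0.927) = -0.075802
Denominator: -867.4 * -0.075802 = 65.7507
Numerator: 0.161 * 1383.2 = 222.6952
RT60 = 222.6952 / 65.7507 = 3.387

3.387 s


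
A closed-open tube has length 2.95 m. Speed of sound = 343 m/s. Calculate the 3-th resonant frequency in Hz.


Given values:
  Tube type: closed-open, L = 2.95 m, c = 343 m/s, n = 3
Formula: f_n = (2n - 1) * c / (4 * L)
Compute 2n - 1 = 2*3 - 1 = 5
Compute 4 * L = 4 * 2.95 = 11.8
f = 5 * 343 / 11.8
f = 145.34

145.34 Hz


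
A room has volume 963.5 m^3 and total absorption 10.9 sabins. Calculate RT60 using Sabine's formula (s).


Given values:
  V = 963.5 m^3
  A = 10.9 sabins
Formula: RT60 = 0.161 * V / A
Numerator: 0.161 * 963.5 = 155.1235
RT60 = 155.1235 / 10.9 = 14.232

14.232 s


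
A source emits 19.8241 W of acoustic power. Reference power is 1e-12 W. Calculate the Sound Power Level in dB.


Given values:
  W = 19.8241 W
  W_ref = 1e-12 W
Formula: SWL = 10 * log10(W / W_ref)
Compute ratio: W / W_ref = 19824100000000
Compute log10: log10(19824100000000) = 13.297193
Multiply: SWL = 10 * 13.297193 = 132.97

132.97 dB


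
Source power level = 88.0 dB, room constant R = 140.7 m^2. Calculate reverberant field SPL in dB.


Given values:
  Lw = 88.0 dB, R = 140.7 m^2
Formula: SPL = Lw + 10 * log10(4 / R)
Compute 4 / R = 4 / 140.7 = 0.028429
Compute 10 * log10(0.028429) = -15.4624
SPL = 88.0 + (-15.4624) = 72.54

72.54 dB


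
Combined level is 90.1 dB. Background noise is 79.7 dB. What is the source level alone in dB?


Given values:
  L_total = 90.1 dB, L_bg = 79.7 dB
Formula: L_source = 10 * log10(10^(L_total/10) - 10^(L_bg/10))
Convert to linear:
  10^(90.1/10) = 1023292992.2808
  10^(79.7/10) = 93325430.0797
Difference: 1023292992.2808 - 93325430.0797 = 929967562.2011
L_source = 10 * log10(929967562.2011) = 89.68

89.68 dB


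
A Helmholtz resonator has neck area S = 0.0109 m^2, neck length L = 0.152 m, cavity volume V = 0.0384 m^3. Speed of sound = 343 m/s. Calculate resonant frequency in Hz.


Given values:
  S = 0.0109 m^2, L = 0.152 m, V = 0.0384 m^3, c = 343 m/s
Formula: f = (c / (2*pi)) * sqrt(S / (V * L))
Compute V * L = 0.0384 * 0.152 = 0.0058368
Compute S / (V * L) = 0.0109 / 0.0058368 = 1.8675
Compute sqrt(1.8675) = 1.366565
Compute c / (2*pi) = 343 / 6.283185 = 54.590148
f = 54.590148 * 1.366565 = 74.6

74.6 Hz


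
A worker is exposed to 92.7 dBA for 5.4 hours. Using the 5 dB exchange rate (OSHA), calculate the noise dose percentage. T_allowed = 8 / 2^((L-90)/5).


Given values:
  L = 92.7 dBA, T = 5.4 hours
Formula: T_allowed = 8 / 2^((L - 90) / 5)
Compute exponent: (92.7 - 90) / 5 = 0.54
Compute 2^(0.54) = 1.453973
T_allowed = 8 / 1.453973 = 5.502165 hours
Dose = (T / T_allowed) * 100
Dose = (5.4 / 5.502165) * 100 = 98.14

98.14 %


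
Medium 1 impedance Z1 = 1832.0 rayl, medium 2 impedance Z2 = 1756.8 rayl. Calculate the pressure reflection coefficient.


Given values:
  Z1 = 1832.0 rayl, Z2 = 1756.8 rayl
Formula: R = (Z2 - Z1) / (Z2 + Z1)
Numerator: Z2 - Z1 = 1756.8 - 1832.0 = -75.2
Denominator: Z2 + Z1 = 1756.8 + 1832.0 = 3588.8
R = -75.2 / 3588.8 = -0.021

-0.021


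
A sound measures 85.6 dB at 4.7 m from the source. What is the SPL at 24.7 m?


Given values:
  SPL1 = 85.6 dB, r1 = 4.7 m, r2 = 24.7 m
Formula: SPL2 = SPL1 - 20 * log10(r2 / r1)
Compute ratio: r2 / r1 = 24.7 / 4.7 = 5.2553
Compute log10: log10(5.2553) = 0.720598
Compute drop: 20 * 0.720598 = 14.412
SPL2 = 85.6 - 14.412 = 71.19

71.19 dB


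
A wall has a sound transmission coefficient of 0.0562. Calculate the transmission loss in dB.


Given values:
  tau = 0.0562
Formula: TL = 10 * log10(1 / tau)
Compute 1 / tau = 1 / 0.0562 = 17.7936
Compute log10(17.7936) = 1.250264
TL = 10 * 1.250264 = 12.5

12.5 dB


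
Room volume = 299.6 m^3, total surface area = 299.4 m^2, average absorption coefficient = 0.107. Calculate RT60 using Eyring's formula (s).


Given values:
  V = 299.6 m^3, S = 299.4 m^2, alpha = 0.107
Formula: RT60 = 0.161 * V / (-S * ln(1 - alpha))
Compute ln(1 - 0.107) = ln(0.893) = -0.113169
Denominator: -299.4 * -0.113169 = 33.8828
Numerator: 0.161 * 299.6 = 48.2356
RT60 = 48.2356 / 33.8828 = 1.424

1.424 s


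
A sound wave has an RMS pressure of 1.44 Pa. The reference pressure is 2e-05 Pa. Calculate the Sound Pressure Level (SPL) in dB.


Given values:
  p = 1.44 Pa
  p_ref = 2e-05 Pa
Formula: SPL = 20 * log10(p / p_ref)
Compute ratio: p / p_ref = 1.44 / 2e-05 = 72000
Compute log10: log10(72000) = 4.857332
Multiply: SPL = 20 * 4.857332 = 97.15

97.15 dB


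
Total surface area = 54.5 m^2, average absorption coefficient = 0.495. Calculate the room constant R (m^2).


Given values:
  S = 54.5 m^2, alpha = 0.495
Formula: R = S * alpha / (1 - alpha)
Numerator: 54.5 * 0.495 = 26.9775
Denominator: 1 - 0.495 = 0.505
R = 26.9775 / 0.505 = 53.42

53.42 m^2


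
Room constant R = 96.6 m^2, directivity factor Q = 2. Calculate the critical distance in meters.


Given values:
  R = 96.6 m^2, Q = 2
Formula: d_c = 0.141 * sqrt(Q * R)
Compute Q * R = 2 * 96.6 = 193.2
Compute sqrt(193.2) = 13.8996
d_c = 0.141 * 13.8996 = 1.96

1.96 m


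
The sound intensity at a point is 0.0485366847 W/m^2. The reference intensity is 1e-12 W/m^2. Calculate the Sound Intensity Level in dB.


Given values:
  I = 0.0485366847 W/m^2
  I_ref = 1e-12 W/m^2
Formula: SIL = 10 * log10(I / I_ref)
Compute ratio: I / I_ref = 48536684700
Compute log10: log10(48536684700) = 10.68607
Multiply: SIL = 10 * 10.68607 = 106.86

106.86 dB


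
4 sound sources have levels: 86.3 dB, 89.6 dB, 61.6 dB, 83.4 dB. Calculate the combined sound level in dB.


Formula: L_total = 10 * log10( sum(10^(Li/10)) )
  Source 1: 10^(86.3/10) = 426579518.8016
  Source 2: 10^(89.6/10) = 912010839.3559
  Source 3: 10^(61.6/10) = 1445439.7707
  Source 4: 10^(83.4/10) = 218776162.395
Sum of linear values = 1558811960.3232
L_total = 10 * log10(1558811960.3232) = 91.93

91.93 dB


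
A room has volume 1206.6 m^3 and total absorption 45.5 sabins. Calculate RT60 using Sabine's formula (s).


Given values:
  V = 1206.6 m^3
  A = 45.5 sabins
Formula: RT60 = 0.161 * V / A
Numerator: 0.161 * 1206.6 = 194.2626
RT60 = 194.2626 / 45.5 = 4.27

4.27 s


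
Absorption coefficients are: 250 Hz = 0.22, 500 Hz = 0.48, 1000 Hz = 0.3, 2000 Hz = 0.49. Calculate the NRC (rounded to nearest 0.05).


Given values:
  a_250 = 0.22, a_500 = 0.48
  a_1000 = 0.3, a_2000 = 0.49
Formula: NRC = (a250 + a500 + a1000 + a2000) / 4
Sum = 0.22 + 0.48 + 0.3 + 0.49 = 1.49
NRC = 1.49 / 4 = 0.3725
Rounded to nearest 0.05: 0.35

0.35


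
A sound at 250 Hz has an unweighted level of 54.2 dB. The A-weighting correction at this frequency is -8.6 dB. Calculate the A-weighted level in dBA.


Given values:
  SPL = 54.2 dB
  A-weighting at 250 Hz = -8.6 dB
Formula: L_A = SPL + A_weight
L_A = 54.2 + (-8.6)
L_A = 45.6

45.6 dBA


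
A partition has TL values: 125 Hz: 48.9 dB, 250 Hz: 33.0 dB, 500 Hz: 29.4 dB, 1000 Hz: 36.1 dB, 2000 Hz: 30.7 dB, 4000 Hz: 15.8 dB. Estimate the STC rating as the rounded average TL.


Given TL values at each frequency:
  125 Hz: 48.9 dB
  250 Hz: 33.0 dB
  500 Hz: 29.4 dB
  1000 Hz: 36.1 dB
  2000 Hz: 30.7 dB
  4000 Hz: 15.8 dB
Formula: STC ~ round(average of TL values)
Sum = 48.9 + 33.0 + 29.4 + 36.1 + 30.7 + 15.8 = 193.9
Average = 193.9 / 6 = 32.32
Rounded: 32

32


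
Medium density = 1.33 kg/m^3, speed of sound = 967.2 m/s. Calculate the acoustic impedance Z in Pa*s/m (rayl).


Given values:
  rho = 1.33 kg/m^3
  c = 967.2 m/s
Formula: Z = rho * c
Z = 1.33 * 967.2
Z = 1286.38

1286.38 rayl


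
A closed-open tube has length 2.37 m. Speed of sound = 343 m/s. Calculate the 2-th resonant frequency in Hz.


Given values:
  Tube type: closed-open, L = 2.37 m, c = 343 m/s, n = 2
Formula: f_n = (2n - 1) * c / (4 * L)
Compute 2n - 1 = 2*2 - 1 = 3
Compute 4 * L = 4 * 2.37 = 9.48
f = 3 * 343 / 9.48
f = 108.54

108.54 Hz


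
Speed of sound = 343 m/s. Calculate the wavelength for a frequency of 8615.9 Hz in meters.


Given values:
  c = 343 m/s, f = 8615.9 Hz
Formula: lambda = c / f
lambda = 343 / 8615.9
lambda = 0.0398

0.0398 m


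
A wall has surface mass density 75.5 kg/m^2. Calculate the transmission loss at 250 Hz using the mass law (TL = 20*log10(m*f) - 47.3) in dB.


Given values:
  m = 75.5 kg/m^2, f = 250 Hz
Formula: TL = 20 * log10(m * f) - 47.3
Compute m * f = 75.5 * 250 = 18875.0
Compute log10(18875.0) = 4.275887
Compute 20 * 4.275887 = 85.5177
TL = 85.5177 - 47.3 = 38.22

38.22 dB


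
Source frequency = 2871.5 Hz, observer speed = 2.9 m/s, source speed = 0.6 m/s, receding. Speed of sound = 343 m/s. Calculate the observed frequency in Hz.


Given values:
  f_s = 2871.5 Hz, v_o = 2.9 m/s, v_s = 0.6 m/s
  Direction: receding
Formula: f_o = f_s * (c - v_o) / (c + v_s)
Numerator: c - v_o = 343 - 2.9 = 340.1
Denominator: c + v_s = 343 + 0.6 = 343.6
f_o = 2871.5 * 340.1 / 343.6 = 2842.25

2842.25 Hz


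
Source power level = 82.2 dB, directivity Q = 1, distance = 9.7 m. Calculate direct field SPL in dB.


Given values:
  Lw = 82.2 dB, Q = 1, r = 9.7 m
Formula: SPL = Lw + 10 * log10(Q / (4 * pi * r^2))
Compute 4 * pi * r^2 = 4 * pi * 9.7^2 = 1182.3698
Compute Q / denom = 1 / 1182.3698 = 0.00084576
Compute 10 * log10(0.00084576) = -30.7275
SPL = 82.2 + (-30.7275) = 51.47

51.47 dB


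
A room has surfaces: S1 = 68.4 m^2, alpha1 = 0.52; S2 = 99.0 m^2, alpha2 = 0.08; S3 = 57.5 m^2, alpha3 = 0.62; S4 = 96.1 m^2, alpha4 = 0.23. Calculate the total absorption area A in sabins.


Given surfaces:
  Surface 1: 68.4 * 0.52 = 35.568
  Surface 2: 99.0 * 0.08 = 7.92
  Surface 3: 57.5 * 0.62 = 35.65
  Surface 4: 96.1 * 0.23 = 22.103
Formula: A = sum(Si * alpha_i)
A = 35.568 + 7.92 + 35.65 + 22.103
A = 101.24

101.24 sabins


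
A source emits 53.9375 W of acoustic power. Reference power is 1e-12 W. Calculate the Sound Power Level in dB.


Given values:
  W = 53.9375 W
  W_ref = 1e-12 W
Formula: SWL = 10 * log10(W / W_ref)
Compute ratio: W / W_ref = 53937500000000
Compute log10: log10(53937500000000) = 13.731891
Multiply: SWL = 10 * 13.731891 = 137.32

137.32 dB


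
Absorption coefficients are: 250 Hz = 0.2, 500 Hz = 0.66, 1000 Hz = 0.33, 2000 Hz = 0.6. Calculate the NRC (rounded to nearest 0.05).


Given values:
  a_250 = 0.2, a_500 = 0.66
  a_1000 = 0.33, a_2000 = 0.6
Formula: NRC = (a250 + a500 + a1000 + a2000) / 4
Sum = 0.2 + 0.66 + 0.33 + 0.6 = 1.79
NRC = 1.79 / 4 = 0.4475
Rounded to nearest 0.05: 0.45

0.45
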